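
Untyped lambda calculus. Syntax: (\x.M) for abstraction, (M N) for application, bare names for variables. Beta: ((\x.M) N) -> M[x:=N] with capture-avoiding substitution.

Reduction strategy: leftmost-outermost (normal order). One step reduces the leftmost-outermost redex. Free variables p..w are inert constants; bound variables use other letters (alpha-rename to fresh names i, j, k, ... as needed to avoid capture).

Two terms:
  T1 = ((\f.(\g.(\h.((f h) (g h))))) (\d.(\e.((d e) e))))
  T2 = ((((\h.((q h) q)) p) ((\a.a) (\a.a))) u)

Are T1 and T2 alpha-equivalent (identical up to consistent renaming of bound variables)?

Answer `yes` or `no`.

Term 1: ((\f.(\g.(\h.((f h) (g h))))) (\d.(\e.((d e) e))))
Term 2: ((((\h.((q h) q)) p) ((\a.a) (\a.a))) u)
Alpha-equivalence: compare structure up to binder renaming.
Result: False

Answer: no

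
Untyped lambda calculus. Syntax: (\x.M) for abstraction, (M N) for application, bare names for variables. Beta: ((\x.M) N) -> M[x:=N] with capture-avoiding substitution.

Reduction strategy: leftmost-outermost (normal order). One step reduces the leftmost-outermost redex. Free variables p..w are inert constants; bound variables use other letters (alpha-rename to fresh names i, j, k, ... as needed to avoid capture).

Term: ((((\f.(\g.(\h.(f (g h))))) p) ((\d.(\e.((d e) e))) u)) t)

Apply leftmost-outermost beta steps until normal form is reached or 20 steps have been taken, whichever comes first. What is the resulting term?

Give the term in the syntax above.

Step 0: ((((\f.(\g.(\h.(f (g h))))) p) ((\d.(\e.((d e) e))) u)) t)
Step 1: (((\g.(\h.(p (g h)))) ((\d.(\e.((d e) e))) u)) t)
Step 2: ((\h.(p (((\d.(\e.((d e) e))) u) h))) t)
Step 3: (p (((\d.(\e.((d e) e))) u) t))
Step 4: (p ((\e.((u e) e)) t))
Step 5: (p ((u t) t))

Answer: (p ((u t) t))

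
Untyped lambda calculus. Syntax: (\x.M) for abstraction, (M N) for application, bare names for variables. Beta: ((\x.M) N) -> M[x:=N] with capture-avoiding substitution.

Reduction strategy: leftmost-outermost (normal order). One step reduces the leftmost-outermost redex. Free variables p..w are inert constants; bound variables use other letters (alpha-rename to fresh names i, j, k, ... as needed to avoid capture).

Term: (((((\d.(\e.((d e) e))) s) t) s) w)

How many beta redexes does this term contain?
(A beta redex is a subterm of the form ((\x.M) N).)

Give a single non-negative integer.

Term: (((((\d.(\e.((d e) e))) s) t) s) w)
  Redex: ((\d.(\e.((d e) e))) s)
Total redexes: 1

Answer: 1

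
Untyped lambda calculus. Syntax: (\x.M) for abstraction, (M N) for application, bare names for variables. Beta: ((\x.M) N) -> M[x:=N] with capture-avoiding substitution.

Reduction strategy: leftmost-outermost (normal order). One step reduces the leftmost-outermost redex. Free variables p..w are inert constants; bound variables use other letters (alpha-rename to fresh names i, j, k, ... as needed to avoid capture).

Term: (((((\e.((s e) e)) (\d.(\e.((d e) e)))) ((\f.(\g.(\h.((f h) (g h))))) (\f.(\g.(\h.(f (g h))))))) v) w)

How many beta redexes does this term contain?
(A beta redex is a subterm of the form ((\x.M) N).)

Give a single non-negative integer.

Term: (((((\e.((s e) e)) (\d.(\e.((d e) e)))) ((\f.(\g.(\h.((f h) (g h))))) (\f.(\g.(\h.(f (g h))))))) v) w)
  Redex: ((\e.((s e) e)) (\d.(\e.((d e) e))))
  Redex: ((\f.(\g.(\h.((f h) (g h))))) (\f.(\g.(\h.(f (g h))))))
Total redexes: 2

Answer: 2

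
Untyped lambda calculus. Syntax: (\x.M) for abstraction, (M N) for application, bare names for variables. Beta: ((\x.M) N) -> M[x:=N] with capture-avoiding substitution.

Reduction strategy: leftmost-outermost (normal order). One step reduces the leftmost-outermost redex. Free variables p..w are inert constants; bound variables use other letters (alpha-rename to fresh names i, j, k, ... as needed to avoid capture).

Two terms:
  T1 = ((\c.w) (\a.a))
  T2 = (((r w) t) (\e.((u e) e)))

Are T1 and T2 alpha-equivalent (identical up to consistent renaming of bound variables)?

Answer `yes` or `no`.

Answer: no

Derivation:
Term 1: ((\c.w) (\a.a))
Term 2: (((r w) t) (\e.((u e) e)))
Alpha-equivalence: compare structure up to binder renaming.
Result: False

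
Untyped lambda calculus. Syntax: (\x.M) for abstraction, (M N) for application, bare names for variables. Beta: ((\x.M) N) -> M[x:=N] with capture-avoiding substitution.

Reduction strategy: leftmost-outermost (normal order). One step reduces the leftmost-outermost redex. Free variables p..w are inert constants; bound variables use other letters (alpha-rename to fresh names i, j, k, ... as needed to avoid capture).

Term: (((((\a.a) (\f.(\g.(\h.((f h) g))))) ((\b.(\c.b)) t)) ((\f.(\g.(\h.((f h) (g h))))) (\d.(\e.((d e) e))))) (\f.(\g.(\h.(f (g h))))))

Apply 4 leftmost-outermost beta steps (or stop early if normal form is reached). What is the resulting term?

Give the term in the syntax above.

Step 0: (((((\a.a) (\f.(\g.(\h.((f h) g))))) ((\b.(\c.b)) t)) ((\f.(\g.(\h.((f h) (g h))))) (\d.(\e.((d e) e))))) (\f.(\g.(\h.(f (g h))))))
Step 1: ((((\f.(\g.(\h.((f h) g)))) ((\b.(\c.b)) t)) ((\f.(\g.(\h.((f h) (g h))))) (\d.(\e.((d e) e))))) (\f.(\g.(\h.(f (g h))))))
Step 2: (((\g.(\h.((((\b.(\c.b)) t) h) g))) ((\f.(\g.(\h.((f h) (g h))))) (\d.(\e.((d e) e))))) (\f.(\g.(\h.(f (g h))))))
Step 3: ((\h.((((\b.(\c.b)) t) h) ((\f.(\g.(\h.((f h) (g h))))) (\d.(\e.((d e) e)))))) (\f.(\g.(\h.(f (g h))))))
Step 4: ((((\b.(\c.b)) t) (\f.(\g.(\h.(f (g h)))))) ((\f.(\g.(\h.((f h) (g h))))) (\d.(\e.((d e) e)))))

Answer: ((((\b.(\c.b)) t) (\f.(\g.(\h.(f (g h)))))) ((\f.(\g.(\h.((f h) (g h))))) (\d.(\e.((d e) e)))))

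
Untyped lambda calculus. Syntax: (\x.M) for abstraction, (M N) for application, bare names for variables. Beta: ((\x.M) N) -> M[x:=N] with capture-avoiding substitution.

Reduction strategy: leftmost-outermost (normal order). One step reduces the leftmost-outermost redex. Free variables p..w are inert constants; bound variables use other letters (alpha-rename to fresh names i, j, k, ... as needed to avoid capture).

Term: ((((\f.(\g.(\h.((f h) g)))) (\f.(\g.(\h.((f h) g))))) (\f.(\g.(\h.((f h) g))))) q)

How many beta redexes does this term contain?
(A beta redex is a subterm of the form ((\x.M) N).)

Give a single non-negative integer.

Answer: 1

Derivation:
Term: ((((\f.(\g.(\h.((f h) g)))) (\f.(\g.(\h.((f h) g))))) (\f.(\g.(\h.((f h) g))))) q)
  Redex: ((\f.(\g.(\h.((f h) g)))) (\f.(\g.(\h.((f h) g)))))
Total redexes: 1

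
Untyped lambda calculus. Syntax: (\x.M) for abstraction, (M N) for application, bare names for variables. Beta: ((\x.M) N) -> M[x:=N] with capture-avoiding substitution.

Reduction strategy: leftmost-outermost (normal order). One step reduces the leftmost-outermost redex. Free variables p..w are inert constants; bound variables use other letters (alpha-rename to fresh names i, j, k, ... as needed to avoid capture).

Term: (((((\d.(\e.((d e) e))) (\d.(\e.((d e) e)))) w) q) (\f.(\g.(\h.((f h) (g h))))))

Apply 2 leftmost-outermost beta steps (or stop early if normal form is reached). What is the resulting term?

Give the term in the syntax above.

Answer: (((((\d.(\e.((d e) e))) w) w) q) (\f.(\g.(\h.((f h) (g h))))))

Derivation:
Step 0: (((((\d.(\e.((d e) e))) (\d.(\e.((d e) e)))) w) q) (\f.(\g.(\h.((f h) (g h))))))
Step 1: ((((\e.(((\d.(\e.((d e) e))) e) e)) w) q) (\f.(\g.(\h.((f h) (g h))))))
Step 2: (((((\d.(\e.((d e) e))) w) w) q) (\f.(\g.(\h.((f h) (g h))))))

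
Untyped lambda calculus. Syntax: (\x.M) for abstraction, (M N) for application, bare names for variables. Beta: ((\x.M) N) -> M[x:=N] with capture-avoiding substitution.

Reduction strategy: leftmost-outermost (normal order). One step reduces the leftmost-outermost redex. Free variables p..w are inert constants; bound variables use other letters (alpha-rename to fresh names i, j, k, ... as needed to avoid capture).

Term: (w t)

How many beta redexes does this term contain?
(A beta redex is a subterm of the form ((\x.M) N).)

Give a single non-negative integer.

Term: (w t)
  (no redexes)
Total redexes: 0

Answer: 0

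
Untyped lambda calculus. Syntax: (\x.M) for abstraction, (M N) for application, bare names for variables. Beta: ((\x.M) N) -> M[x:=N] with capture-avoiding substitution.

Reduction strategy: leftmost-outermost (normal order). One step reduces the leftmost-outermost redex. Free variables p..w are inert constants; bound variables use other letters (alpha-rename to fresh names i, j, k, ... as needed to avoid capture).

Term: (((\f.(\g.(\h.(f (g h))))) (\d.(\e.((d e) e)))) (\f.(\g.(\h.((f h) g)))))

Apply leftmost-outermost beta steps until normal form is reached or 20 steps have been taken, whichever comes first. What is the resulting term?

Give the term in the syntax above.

Answer: (\h.(\e.((h e) e)))

Derivation:
Step 0: (((\f.(\g.(\h.(f (g h))))) (\d.(\e.((d e) e)))) (\f.(\g.(\h.((f h) g)))))
Step 1: ((\g.(\h.((\d.(\e.((d e) e))) (g h)))) (\f.(\g.(\h.((f h) g)))))
Step 2: (\h.((\d.(\e.((d e) e))) ((\f.(\g.(\h.((f h) g)))) h)))
Step 3: (\h.(\e.((((\f.(\g.(\h.((f h) g)))) h) e) e)))
Step 4: (\h.(\e.(((\g.(\i.((h i) g))) e) e)))
Step 5: (\h.(\e.((\i.((h i) e)) e)))
Step 6: (\h.(\e.((h e) e)))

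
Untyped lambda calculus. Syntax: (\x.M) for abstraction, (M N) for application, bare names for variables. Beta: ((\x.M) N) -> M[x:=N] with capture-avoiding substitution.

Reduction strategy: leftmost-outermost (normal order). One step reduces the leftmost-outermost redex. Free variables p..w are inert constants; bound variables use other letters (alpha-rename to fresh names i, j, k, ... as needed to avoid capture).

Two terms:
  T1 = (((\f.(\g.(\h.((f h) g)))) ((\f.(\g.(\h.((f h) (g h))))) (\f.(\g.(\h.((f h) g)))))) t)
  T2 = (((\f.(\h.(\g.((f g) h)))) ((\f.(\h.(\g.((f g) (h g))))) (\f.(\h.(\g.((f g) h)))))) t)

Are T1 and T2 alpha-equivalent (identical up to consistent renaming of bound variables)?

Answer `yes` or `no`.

Term 1: (((\f.(\g.(\h.((f h) g)))) ((\f.(\g.(\h.((f h) (g h))))) (\f.(\g.(\h.((f h) g)))))) t)
Term 2: (((\f.(\h.(\g.((f g) h)))) ((\f.(\h.(\g.((f g) (h g))))) (\f.(\h.(\g.((f g) h)))))) t)
Alpha-equivalence: compare structure up to binder renaming.
Result: True

Answer: yes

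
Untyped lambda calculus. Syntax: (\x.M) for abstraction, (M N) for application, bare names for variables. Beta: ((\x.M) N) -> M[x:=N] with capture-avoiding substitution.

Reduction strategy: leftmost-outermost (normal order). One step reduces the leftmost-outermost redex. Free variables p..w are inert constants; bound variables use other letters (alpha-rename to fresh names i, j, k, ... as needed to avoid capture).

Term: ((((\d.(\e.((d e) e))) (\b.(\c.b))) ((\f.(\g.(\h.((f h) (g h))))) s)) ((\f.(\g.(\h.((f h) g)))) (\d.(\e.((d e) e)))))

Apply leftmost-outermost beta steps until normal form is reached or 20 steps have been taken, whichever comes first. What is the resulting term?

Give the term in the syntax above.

Step 0: ((((\d.(\e.((d e) e))) (\b.(\c.b))) ((\f.(\g.(\h.((f h) (g h))))) s)) ((\f.(\g.(\h.((f h) g)))) (\d.(\e.((d e) e)))))
Step 1: (((\e.(((\b.(\c.b)) e) e)) ((\f.(\g.(\h.((f h) (g h))))) s)) ((\f.(\g.(\h.((f h) g)))) (\d.(\e.((d e) e)))))
Step 2: ((((\b.(\c.b)) ((\f.(\g.(\h.((f h) (g h))))) s)) ((\f.(\g.(\h.((f h) (g h))))) s)) ((\f.(\g.(\h.((f h) g)))) (\d.(\e.((d e) e)))))
Step 3: (((\c.((\f.(\g.(\h.((f h) (g h))))) s)) ((\f.(\g.(\h.((f h) (g h))))) s)) ((\f.(\g.(\h.((f h) g)))) (\d.(\e.((d e) e)))))
Step 4: (((\f.(\g.(\h.((f h) (g h))))) s) ((\f.(\g.(\h.((f h) g)))) (\d.(\e.((d e) e)))))
Step 5: ((\g.(\h.((s h) (g h)))) ((\f.(\g.(\h.((f h) g)))) (\d.(\e.((d e) e)))))
Step 6: (\h.((s h) (((\f.(\g.(\h.((f h) g)))) (\d.(\e.((d e) e)))) h)))
Step 7: (\h.((s h) ((\g.(\h.(((\d.(\e.((d e) e))) h) g))) h)))
Step 8: (\h.((s h) (\i.(((\d.(\e.((d e) e))) i) h))))
Step 9: (\h.((s h) (\i.((\e.((i e) e)) h))))
Step 10: (\h.((s h) (\i.((i h) h))))

Answer: (\h.((s h) (\i.((i h) h))))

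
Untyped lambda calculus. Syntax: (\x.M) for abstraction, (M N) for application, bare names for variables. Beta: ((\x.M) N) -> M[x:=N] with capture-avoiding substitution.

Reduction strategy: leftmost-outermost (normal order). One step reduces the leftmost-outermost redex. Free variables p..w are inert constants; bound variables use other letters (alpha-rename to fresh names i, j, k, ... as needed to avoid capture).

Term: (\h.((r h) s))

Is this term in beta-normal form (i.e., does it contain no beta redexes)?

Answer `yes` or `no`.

Answer: yes

Derivation:
Term: (\h.((r h) s))
No beta redexes found.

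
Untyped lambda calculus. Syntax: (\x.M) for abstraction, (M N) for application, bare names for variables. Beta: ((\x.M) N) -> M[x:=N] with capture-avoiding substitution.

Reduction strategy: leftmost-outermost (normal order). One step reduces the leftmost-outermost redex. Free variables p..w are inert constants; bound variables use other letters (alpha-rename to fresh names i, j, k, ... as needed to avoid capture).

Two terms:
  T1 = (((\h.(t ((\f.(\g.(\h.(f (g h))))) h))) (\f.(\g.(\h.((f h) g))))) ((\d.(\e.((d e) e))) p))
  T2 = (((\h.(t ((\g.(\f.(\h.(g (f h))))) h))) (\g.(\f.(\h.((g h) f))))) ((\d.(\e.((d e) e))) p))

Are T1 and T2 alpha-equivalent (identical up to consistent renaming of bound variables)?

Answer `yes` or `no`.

Answer: yes

Derivation:
Term 1: (((\h.(t ((\f.(\g.(\h.(f (g h))))) h))) (\f.(\g.(\h.((f h) g))))) ((\d.(\e.((d e) e))) p))
Term 2: (((\h.(t ((\g.(\f.(\h.(g (f h))))) h))) (\g.(\f.(\h.((g h) f))))) ((\d.(\e.((d e) e))) p))
Alpha-equivalence: compare structure up to binder renaming.
Result: True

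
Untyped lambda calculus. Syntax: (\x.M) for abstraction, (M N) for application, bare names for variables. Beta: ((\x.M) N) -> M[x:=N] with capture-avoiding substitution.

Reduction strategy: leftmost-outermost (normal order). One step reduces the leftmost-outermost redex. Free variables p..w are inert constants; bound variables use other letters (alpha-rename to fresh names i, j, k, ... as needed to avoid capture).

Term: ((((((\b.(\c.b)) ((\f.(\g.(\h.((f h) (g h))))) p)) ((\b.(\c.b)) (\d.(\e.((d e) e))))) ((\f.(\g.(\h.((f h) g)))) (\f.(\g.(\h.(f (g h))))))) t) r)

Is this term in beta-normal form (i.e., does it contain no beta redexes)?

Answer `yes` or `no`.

Term: ((((((\b.(\c.b)) ((\f.(\g.(\h.((f h) (g h))))) p)) ((\b.(\c.b)) (\d.(\e.((d e) e))))) ((\f.(\g.(\h.((f h) g)))) (\f.(\g.(\h.(f (g h))))))) t) r)
Found 4 beta redex(es).

Answer: no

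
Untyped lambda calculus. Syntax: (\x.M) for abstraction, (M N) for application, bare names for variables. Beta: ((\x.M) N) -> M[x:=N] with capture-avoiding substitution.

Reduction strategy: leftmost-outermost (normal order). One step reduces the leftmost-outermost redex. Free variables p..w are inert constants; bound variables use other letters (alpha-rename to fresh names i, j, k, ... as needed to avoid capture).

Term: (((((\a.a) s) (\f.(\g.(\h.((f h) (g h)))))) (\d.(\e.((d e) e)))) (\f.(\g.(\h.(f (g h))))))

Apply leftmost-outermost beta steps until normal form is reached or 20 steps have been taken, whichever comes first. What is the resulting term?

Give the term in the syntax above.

Answer: (((s (\f.(\g.(\h.((f h) (g h)))))) (\d.(\e.((d e) e)))) (\f.(\g.(\h.(f (g h))))))

Derivation:
Step 0: (((((\a.a) s) (\f.(\g.(\h.((f h) (g h)))))) (\d.(\e.((d e) e)))) (\f.(\g.(\h.(f (g h))))))
Step 1: (((s (\f.(\g.(\h.((f h) (g h)))))) (\d.(\e.((d e) e)))) (\f.(\g.(\h.(f (g h))))))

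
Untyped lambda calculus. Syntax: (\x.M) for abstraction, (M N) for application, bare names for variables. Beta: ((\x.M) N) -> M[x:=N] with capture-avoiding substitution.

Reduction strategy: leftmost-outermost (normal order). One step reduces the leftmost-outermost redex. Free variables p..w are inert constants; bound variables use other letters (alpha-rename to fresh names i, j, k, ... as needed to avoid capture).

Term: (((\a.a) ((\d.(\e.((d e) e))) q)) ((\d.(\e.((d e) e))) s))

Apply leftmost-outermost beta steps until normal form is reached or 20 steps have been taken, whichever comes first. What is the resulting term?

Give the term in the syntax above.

Step 0: (((\a.a) ((\d.(\e.((d e) e))) q)) ((\d.(\e.((d e) e))) s))
Step 1: (((\d.(\e.((d e) e))) q) ((\d.(\e.((d e) e))) s))
Step 2: ((\e.((q e) e)) ((\d.(\e.((d e) e))) s))
Step 3: ((q ((\d.(\e.((d e) e))) s)) ((\d.(\e.((d e) e))) s))
Step 4: ((q (\e.((s e) e))) ((\d.(\e.((d e) e))) s))
Step 5: ((q (\e.((s e) e))) (\e.((s e) e)))

Answer: ((q (\e.((s e) e))) (\e.((s e) e)))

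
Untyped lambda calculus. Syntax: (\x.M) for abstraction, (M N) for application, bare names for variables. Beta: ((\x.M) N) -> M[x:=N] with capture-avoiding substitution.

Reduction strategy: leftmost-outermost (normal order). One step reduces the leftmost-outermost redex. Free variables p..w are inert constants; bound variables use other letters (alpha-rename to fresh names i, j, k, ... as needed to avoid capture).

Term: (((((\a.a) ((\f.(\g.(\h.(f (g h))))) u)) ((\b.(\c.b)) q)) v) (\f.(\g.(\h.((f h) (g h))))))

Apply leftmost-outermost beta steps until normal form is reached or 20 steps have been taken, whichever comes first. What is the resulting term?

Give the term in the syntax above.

Step 0: (((((\a.a) ((\f.(\g.(\h.(f (g h))))) u)) ((\b.(\c.b)) q)) v) (\f.(\g.(\h.((f h) (g h))))))
Step 1: (((((\f.(\g.(\h.(f (g h))))) u) ((\b.(\c.b)) q)) v) (\f.(\g.(\h.((f h) (g h))))))
Step 2: ((((\g.(\h.(u (g h)))) ((\b.(\c.b)) q)) v) (\f.(\g.(\h.((f h) (g h))))))
Step 3: (((\h.(u (((\b.(\c.b)) q) h))) v) (\f.(\g.(\h.((f h) (g h))))))
Step 4: ((u (((\b.(\c.b)) q) v)) (\f.(\g.(\h.((f h) (g h))))))
Step 5: ((u ((\c.q) v)) (\f.(\g.(\h.((f h) (g h))))))
Step 6: ((u q) (\f.(\g.(\h.((f h) (g h))))))

Answer: ((u q) (\f.(\g.(\h.((f h) (g h))))))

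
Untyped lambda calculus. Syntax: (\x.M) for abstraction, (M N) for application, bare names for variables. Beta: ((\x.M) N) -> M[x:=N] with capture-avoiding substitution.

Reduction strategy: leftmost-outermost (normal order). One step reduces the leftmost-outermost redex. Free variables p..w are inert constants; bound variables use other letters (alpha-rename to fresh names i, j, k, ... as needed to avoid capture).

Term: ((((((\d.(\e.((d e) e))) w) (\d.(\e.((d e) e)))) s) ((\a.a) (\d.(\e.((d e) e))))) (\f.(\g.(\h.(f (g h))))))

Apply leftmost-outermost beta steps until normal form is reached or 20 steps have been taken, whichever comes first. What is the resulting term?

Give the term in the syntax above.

Step 0: ((((((\d.(\e.((d e) e))) w) (\d.(\e.((d e) e)))) s) ((\a.a) (\d.(\e.((d e) e))))) (\f.(\g.(\h.(f (g h))))))
Step 1: (((((\e.((w e) e)) (\d.(\e.((d e) e)))) s) ((\a.a) (\d.(\e.((d e) e))))) (\f.(\g.(\h.(f (g h))))))
Step 2: (((((w (\d.(\e.((d e) e)))) (\d.(\e.((d e) e)))) s) ((\a.a) (\d.(\e.((d e) e))))) (\f.(\g.(\h.(f (g h))))))
Step 3: (((((w (\d.(\e.((d e) e)))) (\d.(\e.((d e) e)))) s) (\d.(\e.((d e) e)))) (\f.(\g.(\h.(f (g h))))))

Answer: (((((w (\d.(\e.((d e) e)))) (\d.(\e.((d e) e)))) s) (\d.(\e.((d e) e)))) (\f.(\g.(\h.(f (g h))))))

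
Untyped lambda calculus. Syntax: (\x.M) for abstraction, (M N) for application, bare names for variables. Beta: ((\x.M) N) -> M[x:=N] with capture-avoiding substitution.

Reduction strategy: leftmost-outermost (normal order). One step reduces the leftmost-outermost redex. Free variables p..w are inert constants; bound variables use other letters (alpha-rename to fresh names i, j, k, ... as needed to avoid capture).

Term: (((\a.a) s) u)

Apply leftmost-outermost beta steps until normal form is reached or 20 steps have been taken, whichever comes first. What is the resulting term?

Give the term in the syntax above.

Step 0: (((\a.a) s) u)
Step 1: (s u)

Answer: (s u)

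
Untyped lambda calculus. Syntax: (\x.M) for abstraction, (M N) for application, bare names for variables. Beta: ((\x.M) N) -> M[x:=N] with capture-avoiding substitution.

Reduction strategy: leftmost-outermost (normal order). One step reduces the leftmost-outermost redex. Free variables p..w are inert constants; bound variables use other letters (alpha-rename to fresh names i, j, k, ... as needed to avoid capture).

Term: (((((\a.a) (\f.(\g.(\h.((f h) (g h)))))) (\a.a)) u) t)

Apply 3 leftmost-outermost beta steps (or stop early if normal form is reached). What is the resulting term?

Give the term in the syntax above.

Step 0: (((((\a.a) (\f.(\g.(\h.((f h) (g h)))))) (\a.a)) u) t)
Step 1: ((((\f.(\g.(\h.((f h) (g h))))) (\a.a)) u) t)
Step 2: (((\g.(\h.(((\a.a) h) (g h)))) u) t)
Step 3: ((\h.(((\a.a) h) (u h))) t)

Answer: ((\h.(((\a.a) h) (u h))) t)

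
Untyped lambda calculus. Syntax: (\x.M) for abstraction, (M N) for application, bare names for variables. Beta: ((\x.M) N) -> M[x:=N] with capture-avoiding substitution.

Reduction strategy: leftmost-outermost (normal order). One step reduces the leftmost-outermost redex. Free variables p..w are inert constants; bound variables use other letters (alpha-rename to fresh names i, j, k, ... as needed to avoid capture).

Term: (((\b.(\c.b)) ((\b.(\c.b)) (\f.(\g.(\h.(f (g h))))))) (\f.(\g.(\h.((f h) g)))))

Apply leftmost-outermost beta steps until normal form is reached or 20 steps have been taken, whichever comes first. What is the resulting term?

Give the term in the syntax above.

Step 0: (((\b.(\c.b)) ((\b.(\c.b)) (\f.(\g.(\h.(f (g h))))))) (\f.(\g.(\h.((f h) g)))))
Step 1: ((\c.((\b.(\c.b)) (\f.(\g.(\h.(f (g h))))))) (\f.(\g.(\h.((f h) g)))))
Step 2: ((\b.(\c.b)) (\f.(\g.(\h.(f (g h))))))
Step 3: (\c.(\f.(\g.(\h.(f (g h))))))

Answer: (\c.(\f.(\g.(\h.(f (g h))))))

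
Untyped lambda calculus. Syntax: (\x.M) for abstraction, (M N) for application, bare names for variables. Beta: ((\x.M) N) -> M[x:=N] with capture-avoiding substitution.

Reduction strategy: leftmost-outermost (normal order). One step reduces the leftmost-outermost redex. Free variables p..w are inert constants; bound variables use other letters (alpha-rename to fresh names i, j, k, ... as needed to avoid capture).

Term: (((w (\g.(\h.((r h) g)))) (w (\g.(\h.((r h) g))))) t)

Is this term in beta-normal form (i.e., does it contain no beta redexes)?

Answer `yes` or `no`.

Answer: yes

Derivation:
Term: (((w (\g.(\h.((r h) g)))) (w (\g.(\h.((r h) g))))) t)
No beta redexes found.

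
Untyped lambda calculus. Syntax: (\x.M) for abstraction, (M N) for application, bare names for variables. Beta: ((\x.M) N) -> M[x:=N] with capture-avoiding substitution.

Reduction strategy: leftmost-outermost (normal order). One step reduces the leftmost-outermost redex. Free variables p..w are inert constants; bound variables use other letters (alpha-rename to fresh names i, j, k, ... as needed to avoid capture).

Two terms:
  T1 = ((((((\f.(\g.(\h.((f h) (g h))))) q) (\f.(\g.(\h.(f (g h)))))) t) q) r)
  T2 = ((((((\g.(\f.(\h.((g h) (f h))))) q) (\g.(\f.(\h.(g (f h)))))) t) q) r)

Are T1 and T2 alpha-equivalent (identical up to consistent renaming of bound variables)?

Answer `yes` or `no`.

Term 1: ((((((\f.(\g.(\h.((f h) (g h))))) q) (\f.(\g.(\h.(f (g h)))))) t) q) r)
Term 2: ((((((\g.(\f.(\h.((g h) (f h))))) q) (\g.(\f.(\h.(g (f h)))))) t) q) r)
Alpha-equivalence: compare structure up to binder renaming.
Result: True

Answer: yes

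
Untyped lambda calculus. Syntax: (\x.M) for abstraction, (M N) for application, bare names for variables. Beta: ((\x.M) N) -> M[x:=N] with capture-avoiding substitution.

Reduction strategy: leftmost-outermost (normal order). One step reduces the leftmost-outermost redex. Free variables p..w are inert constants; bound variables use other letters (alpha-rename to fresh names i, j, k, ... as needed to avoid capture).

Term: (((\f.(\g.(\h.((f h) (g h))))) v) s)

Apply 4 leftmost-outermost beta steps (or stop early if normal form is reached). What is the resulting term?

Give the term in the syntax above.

Answer: (\h.((v h) (s h)))

Derivation:
Step 0: (((\f.(\g.(\h.((f h) (g h))))) v) s)
Step 1: ((\g.(\h.((v h) (g h)))) s)
Step 2: (\h.((v h) (s h)))
Step 3: (normal form reached)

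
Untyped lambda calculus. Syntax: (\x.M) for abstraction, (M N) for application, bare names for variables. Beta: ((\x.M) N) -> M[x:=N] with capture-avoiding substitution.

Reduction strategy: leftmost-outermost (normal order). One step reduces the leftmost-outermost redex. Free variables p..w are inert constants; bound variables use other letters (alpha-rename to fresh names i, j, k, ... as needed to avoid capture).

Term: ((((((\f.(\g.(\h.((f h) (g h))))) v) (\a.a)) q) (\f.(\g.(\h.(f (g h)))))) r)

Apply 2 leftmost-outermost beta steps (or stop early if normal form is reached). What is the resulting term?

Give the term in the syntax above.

Step 0: ((((((\f.(\g.(\h.((f h) (g h))))) v) (\a.a)) q) (\f.(\g.(\h.(f (g h)))))) r)
Step 1: (((((\g.(\h.((v h) (g h)))) (\a.a)) q) (\f.(\g.(\h.(f (g h)))))) r)
Step 2: ((((\h.((v h) ((\a.a) h))) q) (\f.(\g.(\h.(f (g h)))))) r)

Answer: ((((\h.((v h) ((\a.a) h))) q) (\f.(\g.(\h.(f (g h)))))) r)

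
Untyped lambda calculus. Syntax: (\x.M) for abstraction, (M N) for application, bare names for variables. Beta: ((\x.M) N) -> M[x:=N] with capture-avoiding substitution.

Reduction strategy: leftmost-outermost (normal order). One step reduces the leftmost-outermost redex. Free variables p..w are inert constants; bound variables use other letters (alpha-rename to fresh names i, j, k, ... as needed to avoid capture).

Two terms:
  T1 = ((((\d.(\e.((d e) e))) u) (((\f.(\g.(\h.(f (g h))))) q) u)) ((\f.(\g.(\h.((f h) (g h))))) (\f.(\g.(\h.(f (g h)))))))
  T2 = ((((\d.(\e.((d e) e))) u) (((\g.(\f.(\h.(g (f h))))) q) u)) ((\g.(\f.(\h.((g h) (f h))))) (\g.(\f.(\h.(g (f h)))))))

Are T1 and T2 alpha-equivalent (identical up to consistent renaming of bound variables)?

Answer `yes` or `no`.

Term 1: ((((\d.(\e.((d e) e))) u) (((\f.(\g.(\h.(f (g h))))) q) u)) ((\f.(\g.(\h.((f h) (g h))))) (\f.(\g.(\h.(f (g h)))))))
Term 2: ((((\d.(\e.((d e) e))) u) (((\g.(\f.(\h.(g (f h))))) q) u)) ((\g.(\f.(\h.((g h) (f h))))) (\g.(\f.(\h.(g (f h)))))))
Alpha-equivalence: compare structure up to binder renaming.
Result: True

Answer: yes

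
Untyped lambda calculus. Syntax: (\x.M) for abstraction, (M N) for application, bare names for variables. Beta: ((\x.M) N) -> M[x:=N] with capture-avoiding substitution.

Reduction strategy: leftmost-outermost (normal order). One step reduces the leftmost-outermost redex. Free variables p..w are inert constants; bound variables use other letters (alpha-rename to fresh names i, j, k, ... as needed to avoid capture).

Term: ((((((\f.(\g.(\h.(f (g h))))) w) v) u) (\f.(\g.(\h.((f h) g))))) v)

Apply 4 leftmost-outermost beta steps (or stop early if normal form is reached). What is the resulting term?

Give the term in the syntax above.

Step 0: ((((((\f.(\g.(\h.(f (g h))))) w) v) u) (\f.(\g.(\h.((f h) g))))) v)
Step 1: (((((\g.(\h.(w (g h)))) v) u) (\f.(\g.(\h.((f h) g))))) v)
Step 2: ((((\h.(w (v h))) u) (\f.(\g.(\h.((f h) g))))) v)
Step 3: (((w (v u)) (\f.(\g.(\h.((f h) g))))) v)
Step 4: (normal form reached)

Answer: (((w (v u)) (\f.(\g.(\h.((f h) g))))) v)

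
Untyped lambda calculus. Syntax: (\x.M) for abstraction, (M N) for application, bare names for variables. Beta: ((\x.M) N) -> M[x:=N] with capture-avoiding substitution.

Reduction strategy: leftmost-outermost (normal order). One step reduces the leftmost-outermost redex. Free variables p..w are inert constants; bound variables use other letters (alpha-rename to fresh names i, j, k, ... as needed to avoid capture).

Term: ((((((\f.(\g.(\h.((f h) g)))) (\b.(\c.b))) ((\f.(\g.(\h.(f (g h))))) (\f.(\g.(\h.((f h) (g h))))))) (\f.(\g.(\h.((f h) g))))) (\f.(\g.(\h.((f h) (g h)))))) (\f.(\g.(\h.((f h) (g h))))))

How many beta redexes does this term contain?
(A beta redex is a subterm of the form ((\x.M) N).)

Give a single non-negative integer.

Term: ((((((\f.(\g.(\h.((f h) g)))) (\b.(\c.b))) ((\f.(\g.(\h.(f (g h))))) (\f.(\g.(\h.((f h) (g h))))))) (\f.(\g.(\h.((f h) g))))) (\f.(\g.(\h.((f h) (g h)))))) (\f.(\g.(\h.((f h) (g h))))))
  Redex: ((\f.(\g.(\h.((f h) g)))) (\b.(\c.b)))
  Redex: ((\f.(\g.(\h.(f (g h))))) (\f.(\g.(\h.((f h) (g h))))))
Total redexes: 2

Answer: 2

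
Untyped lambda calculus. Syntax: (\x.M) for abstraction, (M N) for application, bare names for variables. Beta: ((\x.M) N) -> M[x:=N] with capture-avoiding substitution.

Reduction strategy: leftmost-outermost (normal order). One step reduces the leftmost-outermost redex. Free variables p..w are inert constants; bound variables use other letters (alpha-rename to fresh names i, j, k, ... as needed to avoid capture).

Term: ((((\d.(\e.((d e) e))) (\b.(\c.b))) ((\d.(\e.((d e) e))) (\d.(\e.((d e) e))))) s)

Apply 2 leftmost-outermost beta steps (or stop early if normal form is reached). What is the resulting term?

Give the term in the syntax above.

Answer: ((((\b.(\c.b)) ((\d.(\e.((d e) e))) (\d.(\e.((d e) e))))) ((\d.(\e.((d e) e))) (\d.(\e.((d e) e))))) s)

Derivation:
Step 0: ((((\d.(\e.((d e) e))) (\b.(\c.b))) ((\d.(\e.((d e) e))) (\d.(\e.((d e) e))))) s)
Step 1: (((\e.(((\b.(\c.b)) e) e)) ((\d.(\e.((d e) e))) (\d.(\e.((d e) e))))) s)
Step 2: ((((\b.(\c.b)) ((\d.(\e.((d e) e))) (\d.(\e.((d e) e))))) ((\d.(\e.((d e) e))) (\d.(\e.((d e) e))))) s)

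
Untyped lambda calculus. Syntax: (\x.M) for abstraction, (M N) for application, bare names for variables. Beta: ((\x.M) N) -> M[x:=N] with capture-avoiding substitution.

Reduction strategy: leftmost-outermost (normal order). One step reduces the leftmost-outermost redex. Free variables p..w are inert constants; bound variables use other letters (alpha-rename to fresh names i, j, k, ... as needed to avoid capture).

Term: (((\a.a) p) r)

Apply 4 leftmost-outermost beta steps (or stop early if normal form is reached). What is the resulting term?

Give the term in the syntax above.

Step 0: (((\a.a) p) r)
Step 1: (p r)
Step 2: (normal form reached)

Answer: (p r)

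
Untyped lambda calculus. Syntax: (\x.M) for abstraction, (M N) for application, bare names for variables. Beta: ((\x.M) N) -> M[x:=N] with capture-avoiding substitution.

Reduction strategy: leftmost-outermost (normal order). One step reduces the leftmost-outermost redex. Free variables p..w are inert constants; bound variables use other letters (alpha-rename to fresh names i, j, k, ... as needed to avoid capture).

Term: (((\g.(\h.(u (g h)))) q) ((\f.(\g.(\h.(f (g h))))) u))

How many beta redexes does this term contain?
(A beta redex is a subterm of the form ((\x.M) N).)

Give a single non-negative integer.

Term: (((\g.(\h.(u (g h)))) q) ((\f.(\g.(\h.(f (g h))))) u))
  Redex: ((\g.(\h.(u (g h)))) q)
  Redex: ((\f.(\g.(\h.(f (g h))))) u)
Total redexes: 2

Answer: 2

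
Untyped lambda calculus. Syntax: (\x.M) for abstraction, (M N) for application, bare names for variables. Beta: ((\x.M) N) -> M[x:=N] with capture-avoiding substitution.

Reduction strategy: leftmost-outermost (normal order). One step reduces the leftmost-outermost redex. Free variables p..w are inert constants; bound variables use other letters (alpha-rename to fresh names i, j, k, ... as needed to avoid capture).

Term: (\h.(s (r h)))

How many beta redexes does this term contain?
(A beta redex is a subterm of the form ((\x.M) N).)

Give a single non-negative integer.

Term: (\h.(s (r h)))
  (no redexes)
Total redexes: 0

Answer: 0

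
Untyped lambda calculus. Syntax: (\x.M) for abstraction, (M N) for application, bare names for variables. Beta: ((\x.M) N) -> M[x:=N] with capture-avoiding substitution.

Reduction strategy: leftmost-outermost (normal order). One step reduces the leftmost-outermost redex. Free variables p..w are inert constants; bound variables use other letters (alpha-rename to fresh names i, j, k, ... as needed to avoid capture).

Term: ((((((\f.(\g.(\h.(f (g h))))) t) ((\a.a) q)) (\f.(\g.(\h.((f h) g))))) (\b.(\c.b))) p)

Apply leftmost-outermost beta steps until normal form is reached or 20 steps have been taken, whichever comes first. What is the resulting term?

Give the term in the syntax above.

Step 0: ((((((\f.(\g.(\h.(f (g h))))) t) ((\a.a) q)) (\f.(\g.(\h.((f h) g))))) (\b.(\c.b))) p)
Step 1: (((((\g.(\h.(t (g h)))) ((\a.a) q)) (\f.(\g.(\h.((f h) g))))) (\b.(\c.b))) p)
Step 2: ((((\h.(t (((\a.a) q) h))) (\f.(\g.(\h.((f h) g))))) (\b.(\c.b))) p)
Step 3: (((t (((\a.a) q) (\f.(\g.(\h.((f h) g)))))) (\b.(\c.b))) p)
Step 4: (((t (q (\f.(\g.(\h.((f h) g)))))) (\b.(\c.b))) p)

Answer: (((t (q (\f.(\g.(\h.((f h) g)))))) (\b.(\c.b))) p)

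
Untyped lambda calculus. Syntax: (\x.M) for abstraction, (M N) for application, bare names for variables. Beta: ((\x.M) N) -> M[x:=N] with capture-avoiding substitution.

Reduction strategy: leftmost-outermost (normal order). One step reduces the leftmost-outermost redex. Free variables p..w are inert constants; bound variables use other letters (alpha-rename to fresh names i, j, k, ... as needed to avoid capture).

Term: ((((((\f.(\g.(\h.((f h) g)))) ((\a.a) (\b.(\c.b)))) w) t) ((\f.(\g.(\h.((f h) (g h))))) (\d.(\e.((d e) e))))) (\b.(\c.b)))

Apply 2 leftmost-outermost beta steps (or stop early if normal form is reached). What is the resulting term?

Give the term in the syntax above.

Step 0: ((((((\f.(\g.(\h.((f h) g)))) ((\a.a) (\b.(\c.b)))) w) t) ((\f.(\g.(\h.((f h) (g h))))) (\d.(\e.((d e) e))))) (\b.(\c.b)))
Step 1: (((((\g.(\h.((((\a.a) (\b.(\c.b))) h) g))) w) t) ((\f.(\g.(\h.((f h) (g h))))) (\d.(\e.((d e) e))))) (\b.(\c.b)))
Step 2: ((((\h.((((\a.a) (\b.(\c.b))) h) w)) t) ((\f.(\g.(\h.((f h) (g h))))) (\d.(\e.((d e) e))))) (\b.(\c.b)))

Answer: ((((\h.((((\a.a) (\b.(\c.b))) h) w)) t) ((\f.(\g.(\h.((f h) (g h))))) (\d.(\e.((d e) e))))) (\b.(\c.b)))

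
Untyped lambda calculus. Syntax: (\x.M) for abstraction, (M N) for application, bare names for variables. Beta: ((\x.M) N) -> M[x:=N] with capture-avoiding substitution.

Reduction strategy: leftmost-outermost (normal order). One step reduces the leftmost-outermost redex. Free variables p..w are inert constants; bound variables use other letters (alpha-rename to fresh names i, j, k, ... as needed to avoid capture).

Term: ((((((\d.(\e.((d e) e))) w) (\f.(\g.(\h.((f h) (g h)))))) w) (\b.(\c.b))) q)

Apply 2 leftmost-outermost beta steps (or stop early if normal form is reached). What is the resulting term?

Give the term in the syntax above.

Answer: (((((w (\f.(\g.(\h.((f h) (g h)))))) (\f.(\g.(\h.((f h) (g h)))))) w) (\b.(\c.b))) q)

Derivation:
Step 0: ((((((\d.(\e.((d e) e))) w) (\f.(\g.(\h.((f h) (g h)))))) w) (\b.(\c.b))) q)
Step 1: (((((\e.((w e) e)) (\f.(\g.(\h.((f h) (g h)))))) w) (\b.(\c.b))) q)
Step 2: (((((w (\f.(\g.(\h.((f h) (g h)))))) (\f.(\g.(\h.((f h) (g h)))))) w) (\b.(\c.b))) q)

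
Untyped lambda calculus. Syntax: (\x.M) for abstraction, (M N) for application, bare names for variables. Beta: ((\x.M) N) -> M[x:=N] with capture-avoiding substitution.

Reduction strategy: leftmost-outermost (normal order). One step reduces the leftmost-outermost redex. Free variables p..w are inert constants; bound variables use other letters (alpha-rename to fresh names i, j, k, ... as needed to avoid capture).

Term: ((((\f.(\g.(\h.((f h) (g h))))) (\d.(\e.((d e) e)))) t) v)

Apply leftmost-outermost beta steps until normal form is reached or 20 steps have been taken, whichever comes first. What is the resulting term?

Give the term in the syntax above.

Answer: ((v (t v)) (t v))

Derivation:
Step 0: ((((\f.(\g.(\h.((f h) (g h))))) (\d.(\e.((d e) e)))) t) v)
Step 1: (((\g.(\h.(((\d.(\e.((d e) e))) h) (g h)))) t) v)
Step 2: ((\h.(((\d.(\e.((d e) e))) h) (t h))) v)
Step 3: (((\d.(\e.((d e) e))) v) (t v))
Step 4: ((\e.((v e) e)) (t v))
Step 5: ((v (t v)) (t v))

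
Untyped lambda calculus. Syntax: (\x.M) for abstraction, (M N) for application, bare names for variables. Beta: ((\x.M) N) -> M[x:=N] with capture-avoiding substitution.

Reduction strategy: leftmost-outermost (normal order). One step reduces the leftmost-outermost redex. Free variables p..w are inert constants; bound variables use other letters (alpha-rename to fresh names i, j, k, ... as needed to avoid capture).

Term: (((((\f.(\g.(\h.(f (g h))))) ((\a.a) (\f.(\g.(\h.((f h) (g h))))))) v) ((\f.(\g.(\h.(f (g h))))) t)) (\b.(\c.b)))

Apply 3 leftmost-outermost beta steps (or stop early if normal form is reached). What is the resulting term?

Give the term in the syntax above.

Answer: ((((\a.a) (\f.(\g.(\h.((f h) (g h)))))) (v ((\f.(\g.(\h.(f (g h))))) t))) (\b.(\c.b)))

Derivation:
Step 0: (((((\f.(\g.(\h.(f (g h))))) ((\a.a) (\f.(\g.(\h.((f h) (g h))))))) v) ((\f.(\g.(\h.(f (g h))))) t)) (\b.(\c.b)))
Step 1: ((((\g.(\h.(((\a.a) (\f.(\g.(\h.((f h) (g h)))))) (g h)))) v) ((\f.(\g.(\h.(f (g h))))) t)) (\b.(\c.b)))
Step 2: (((\h.(((\a.a) (\f.(\g.(\h.((f h) (g h)))))) (v h))) ((\f.(\g.(\h.(f (g h))))) t)) (\b.(\c.b)))
Step 3: ((((\a.a) (\f.(\g.(\h.((f h) (g h)))))) (v ((\f.(\g.(\h.(f (g h))))) t))) (\b.(\c.b)))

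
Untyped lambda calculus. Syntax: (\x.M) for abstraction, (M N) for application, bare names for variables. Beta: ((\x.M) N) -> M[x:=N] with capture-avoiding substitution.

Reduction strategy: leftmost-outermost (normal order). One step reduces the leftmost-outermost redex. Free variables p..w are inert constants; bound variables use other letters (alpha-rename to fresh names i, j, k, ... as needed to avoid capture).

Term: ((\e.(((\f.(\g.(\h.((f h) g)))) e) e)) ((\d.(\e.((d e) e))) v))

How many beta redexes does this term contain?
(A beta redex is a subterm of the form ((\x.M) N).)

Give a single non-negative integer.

Term: ((\e.(((\f.(\g.(\h.((f h) g)))) e) e)) ((\d.(\e.((d e) e))) v))
  Redex: ((\e.(((\f.(\g.(\h.((f h) g)))) e) e)) ((\d.(\e.((d e) e))) v))
  Redex: ((\f.(\g.(\h.((f h) g)))) e)
  Redex: ((\d.(\e.((d e) e))) v)
Total redexes: 3

Answer: 3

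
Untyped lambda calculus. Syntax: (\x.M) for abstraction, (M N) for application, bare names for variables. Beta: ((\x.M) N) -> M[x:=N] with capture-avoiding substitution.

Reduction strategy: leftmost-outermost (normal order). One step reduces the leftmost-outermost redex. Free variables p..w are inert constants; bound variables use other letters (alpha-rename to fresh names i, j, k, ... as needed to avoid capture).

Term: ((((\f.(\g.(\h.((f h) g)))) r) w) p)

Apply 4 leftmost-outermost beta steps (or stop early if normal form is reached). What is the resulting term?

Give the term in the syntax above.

Step 0: ((((\f.(\g.(\h.((f h) g)))) r) w) p)
Step 1: (((\g.(\h.((r h) g))) w) p)
Step 2: ((\h.((r h) w)) p)
Step 3: ((r p) w)
Step 4: (normal form reached)

Answer: ((r p) w)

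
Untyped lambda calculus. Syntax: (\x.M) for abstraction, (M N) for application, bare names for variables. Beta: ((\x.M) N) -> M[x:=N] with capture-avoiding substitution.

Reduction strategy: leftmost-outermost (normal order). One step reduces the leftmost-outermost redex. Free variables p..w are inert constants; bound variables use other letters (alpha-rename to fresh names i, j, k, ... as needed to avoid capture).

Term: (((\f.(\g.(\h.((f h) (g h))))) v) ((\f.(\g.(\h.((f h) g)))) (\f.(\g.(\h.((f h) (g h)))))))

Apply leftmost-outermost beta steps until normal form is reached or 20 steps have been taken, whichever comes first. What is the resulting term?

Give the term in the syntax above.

Answer: (\h.((v h) (\i.(\j.((i j) (h j))))))

Derivation:
Step 0: (((\f.(\g.(\h.((f h) (g h))))) v) ((\f.(\g.(\h.((f h) g)))) (\f.(\g.(\h.((f h) (g h)))))))
Step 1: ((\g.(\h.((v h) (g h)))) ((\f.(\g.(\h.((f h) g)))) (\f.(\g.(\h.((f h) (g h)))))))
Step 2: (\h.((v h) (((\f.(\g.(\h.((f h) g)))) (\f.(\g.(\h.((f h) (g h)))))) h)))
Step 3: (\h.((v h) ((\g.(\h.(((\f.(\g.(\h.((f h) (g h))))) h) g))) h)))
Step 4: (\h.((v h) (\i.(((\f.(\g.(\h.((f h) (g h))))) i) h))))
Step 5: (\h.((v h) (\i.((\g.(\h.((i h) (g h)))) h))))
Step 6: (\h.((v h) (\i.(\j.((i j) (h j))))))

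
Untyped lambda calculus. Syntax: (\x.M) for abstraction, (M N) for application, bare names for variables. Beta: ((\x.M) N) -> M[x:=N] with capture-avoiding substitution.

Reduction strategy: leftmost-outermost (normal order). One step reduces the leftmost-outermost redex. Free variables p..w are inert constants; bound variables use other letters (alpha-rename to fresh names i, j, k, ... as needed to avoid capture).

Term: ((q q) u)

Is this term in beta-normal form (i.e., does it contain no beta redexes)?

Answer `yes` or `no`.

Answer: yes

Derivation:
Term: ((q q) u)
No beta redexes found.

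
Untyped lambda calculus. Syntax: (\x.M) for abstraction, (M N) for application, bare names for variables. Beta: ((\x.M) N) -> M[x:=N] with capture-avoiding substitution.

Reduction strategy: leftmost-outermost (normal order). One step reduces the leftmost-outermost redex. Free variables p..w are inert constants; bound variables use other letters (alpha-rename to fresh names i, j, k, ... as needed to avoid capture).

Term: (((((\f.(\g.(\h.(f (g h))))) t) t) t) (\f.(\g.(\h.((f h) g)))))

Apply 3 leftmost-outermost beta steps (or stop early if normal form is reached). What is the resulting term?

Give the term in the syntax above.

Answer: ((t (t t)) (\f.(\g.(\h.((f h) g)))))

Derivation:
Step 0: (((((\f.(\g.(\h.(f (g h))))) t) t) t) (\f.(\g.(\h.((f h) g)))))
Step 1: ((((\g.(\h.(t (g h)))) t) t) (\f.(\g.(\h.((f h) g)))))
Step 2: (((\h.(t (t h))) t) (\f.(\g.(\h.((f h) g)))))
Step 3: ((t (t t)) (\f.(\g.(\h.((f h) g)))))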